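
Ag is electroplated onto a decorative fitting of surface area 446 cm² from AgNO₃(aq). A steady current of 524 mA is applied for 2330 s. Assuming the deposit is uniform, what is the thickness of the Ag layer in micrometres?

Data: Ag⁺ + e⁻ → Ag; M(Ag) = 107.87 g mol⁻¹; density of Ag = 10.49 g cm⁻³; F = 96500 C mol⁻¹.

Q = I·t = 0.5240 × 2330.0 = 1221 C; n(e⁻) = 0.01265 mol.
n(Ag) = n(e⁻)/1 = 0.01265 mol, so m = 0.01265 × 107.87 = 1.365 g.
Volume = m/ρ = 1.365 / 10.49 = 0.1301 cm³.
Thickness = V/A = 0.1301 / 446 = 2.92 × 10⁻⁴ cm = 2.92 μm.

2.92 μm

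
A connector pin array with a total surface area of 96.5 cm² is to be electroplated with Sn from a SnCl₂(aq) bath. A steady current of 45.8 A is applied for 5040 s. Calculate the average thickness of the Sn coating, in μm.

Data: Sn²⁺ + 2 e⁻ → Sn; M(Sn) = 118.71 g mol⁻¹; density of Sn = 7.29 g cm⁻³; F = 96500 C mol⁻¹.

2020 μm

Q = I·t = 45.80 × 5040.0 = 230800 C; n(e⁻) = 2.392 mol.
n(Sn) = n(e⁻)/2 = 1.196 mol, so m = 1.196 × 118.71 = 142.0 g.
Volume = m/ρ = 142.0 / 7.29 = 19.48 cm³.
Thickness = V/A = 19.48 / 96.5 = 0.202 cm = 2020 μm.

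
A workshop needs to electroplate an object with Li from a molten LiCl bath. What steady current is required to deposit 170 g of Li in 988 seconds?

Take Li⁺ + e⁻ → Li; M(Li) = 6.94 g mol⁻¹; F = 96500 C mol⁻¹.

n(Li) = 170 / 6.94 = 24.50 mol.
n(e⁻) = 1 × 24.50 = 24.50 mol.
Q = n(e⁻)·F = 24.50 × 96500 = 2364000 C.
I = Q/t = 2364000 / 988.00 s = 2390 A.

2390 A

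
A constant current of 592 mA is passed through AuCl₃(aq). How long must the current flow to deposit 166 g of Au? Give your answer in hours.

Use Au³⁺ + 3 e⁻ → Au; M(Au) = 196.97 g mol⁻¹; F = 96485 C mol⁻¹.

114 h

n(Au) = m/M = 166 / 196.97 = 0.8428 mol.
Each Au atom requires 3 electrons, so n(e⁻) = 3 × 0.8428 = 2.528 mol.
Q = n(e⁻)·F = 2.528 × 96485 = 243900 C.
t = Q/I = 243900 / 0.5920 A = 412100 s = 114 h.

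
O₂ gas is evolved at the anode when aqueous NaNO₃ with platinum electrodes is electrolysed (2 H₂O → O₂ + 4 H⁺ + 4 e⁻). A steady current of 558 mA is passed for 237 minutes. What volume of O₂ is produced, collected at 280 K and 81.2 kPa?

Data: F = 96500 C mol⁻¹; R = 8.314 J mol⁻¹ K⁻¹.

Q = I·t = 0.5580 A × 14220 s = 7935 C.
n(e⁻) = Q/F = 7935 / 96500 = 0.08223 mol.
4 electrons are transferred per O₂ molecule, so n(O₂) = 0.08223 / 4 = 0.02056 mol.
V = nRT/P = (0.02056 × 8.314 × 280) / (81.2 × 10³ Pa) = 5.89 × 10⁻⁴ m³ = 0.589 L.

0.589 L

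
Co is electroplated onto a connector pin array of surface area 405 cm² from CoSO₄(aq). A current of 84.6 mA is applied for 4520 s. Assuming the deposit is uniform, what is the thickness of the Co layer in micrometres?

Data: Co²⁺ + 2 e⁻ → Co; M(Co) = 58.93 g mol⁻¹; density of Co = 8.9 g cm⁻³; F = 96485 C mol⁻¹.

0.324 μm

Q = I·t = 0.08460 × 4520.0 = 382.4 C; n(e⁻) = 0.003963 mol.
n(Co) = n(e⁻)/2 = 0.001982 mol, so m = 0.001982 × 58.93 = 0.1168 g.
Volume = m/ρ = 0.1168 / 8.9 = 0.01312 cm³.
Thickness = V/A = 0.01312 / 405 = 3.24 × 10⁻⁵ cm = 0.324 μm.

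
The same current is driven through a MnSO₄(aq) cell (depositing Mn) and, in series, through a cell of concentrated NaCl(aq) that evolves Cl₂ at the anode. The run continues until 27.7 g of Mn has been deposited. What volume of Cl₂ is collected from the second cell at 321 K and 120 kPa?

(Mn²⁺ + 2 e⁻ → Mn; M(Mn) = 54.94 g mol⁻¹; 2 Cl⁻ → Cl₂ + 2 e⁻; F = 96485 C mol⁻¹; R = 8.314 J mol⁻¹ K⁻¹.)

n(Mn) = 27.7 / 54.94 = 0.5042 mol, so n(e⁻) = 2 × 0.5042 = 1.008 mol.
The cells are in series, so the same 1.008 mol of electrons passes through the second cell.
2 Cl⁻ → Cl₂ + 2 e⁻ — 2 mol e⁻ per mol Cl₂, so n(Cl₂) = 1.008/2 = 0.5042 mol.
V = nRT/P = (0.5042 × 8.314 × 321) / (120 × 10³) = 0.0112 m³ = 11.2 L.

11.2 L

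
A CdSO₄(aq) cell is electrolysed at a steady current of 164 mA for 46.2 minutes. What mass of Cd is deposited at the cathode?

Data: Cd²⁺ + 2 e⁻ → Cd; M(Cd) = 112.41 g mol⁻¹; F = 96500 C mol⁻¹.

0.265 g

Q = I·t = 0.1640 A × 2772.0 s = 454.6 C.
n(e⁻) = Q/F = 454.6 / 96500 = 0.004711 mol.
Cd²⁺ + 2 e⁻ → Cd, so n(Cd) = n(e⁻)/2 = 0.002355 mol.
m = n·M = 0.002355 × 112.41 = 0.265 g.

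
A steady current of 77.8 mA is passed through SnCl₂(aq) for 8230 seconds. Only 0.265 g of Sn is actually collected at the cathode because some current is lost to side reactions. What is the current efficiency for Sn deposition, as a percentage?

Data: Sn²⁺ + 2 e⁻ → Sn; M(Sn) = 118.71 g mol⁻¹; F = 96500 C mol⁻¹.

Q = I·t = 0.07780 × 8230.0 = 640.3 C; n(e⁻) = 640.3/96500 = 0.006635 mol.
Theoretical n(Sn) = n(e⁻)/2 = 0.003318 mol, i.e. m_theo = 0.003318 × 118.71 = 0.3938 g.
Efficiency = m_actual / m_theo = 0.265 / 0.3938 = 67.3 %.

67.3 %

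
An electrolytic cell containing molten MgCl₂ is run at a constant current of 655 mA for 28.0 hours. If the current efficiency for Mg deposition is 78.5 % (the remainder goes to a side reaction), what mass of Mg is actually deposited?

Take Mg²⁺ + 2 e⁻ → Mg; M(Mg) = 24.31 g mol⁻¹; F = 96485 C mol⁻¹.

Q = I·t = 0.6550 × 100800 = 66020 C.
n(e⁻) = 66020/96485 = 0.6843 mol; theoretically n(Mg) = 0.6843/2 = 0.3421 mol, m_theo = 8.318 g.
At 78.5 % efficiency, m_actual = 0.785 × 8.318 = 6.53 g.

6.53 g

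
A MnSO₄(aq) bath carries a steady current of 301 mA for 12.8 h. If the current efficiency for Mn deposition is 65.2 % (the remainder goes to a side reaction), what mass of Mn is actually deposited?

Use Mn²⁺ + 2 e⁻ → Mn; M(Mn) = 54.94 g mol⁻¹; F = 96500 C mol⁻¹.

2.57 g

Q = I·t = 0.3010 × 46080 = 13870 C.
n(e⁻) = 13870/96500 = 0.1437 mol; theoretically n(Mn) = 0.1437/2 = 0.07187 mol, m_theo = 3.948 g.
At 65.2 % efficiency, m_actual = 0.652 × 3.948 = 2.57 g.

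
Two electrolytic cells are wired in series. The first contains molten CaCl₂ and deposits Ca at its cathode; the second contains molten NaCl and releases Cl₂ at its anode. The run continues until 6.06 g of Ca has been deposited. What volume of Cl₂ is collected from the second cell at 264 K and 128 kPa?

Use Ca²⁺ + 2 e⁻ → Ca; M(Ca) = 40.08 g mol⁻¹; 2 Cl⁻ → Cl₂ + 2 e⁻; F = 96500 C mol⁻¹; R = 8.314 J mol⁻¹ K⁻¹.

n(Ca) = 6.06 / 40.08 = 0.1512 mol, so n(e⁻) = 2 × 0.1512 = 0.3024 mol.
The cells are in series, so the same 0.3024 mol of electrons passes through the second cell.
2 Cl⁻ → Cl₂ + 2 e⁻ — 2 mol e⁻ per mol Cl₂, so n(Cl₂) = 0.3024/2 = 0.1512 mol.
V = nRT/P = (0.1512 × 8.314 × 264) / (128 × 10³) = 0.00259 m³ = 2.59 L.

2.59 L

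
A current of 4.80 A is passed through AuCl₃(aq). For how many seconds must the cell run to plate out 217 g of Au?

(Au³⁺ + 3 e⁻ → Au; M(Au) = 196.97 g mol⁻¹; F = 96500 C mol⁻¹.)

n(Au) = m/M = 217 / 196.97 = 1.102 mol.
Each Au atom requires 3 electrons, so n(e⁻) = 3 × 1.102 = 3.305 mol.
Q = n(e⁻)·F = 3.305 × 96500 = 318900 C.
t = Q/I = 318900 / 4.800 A = 66450 s.

66400 s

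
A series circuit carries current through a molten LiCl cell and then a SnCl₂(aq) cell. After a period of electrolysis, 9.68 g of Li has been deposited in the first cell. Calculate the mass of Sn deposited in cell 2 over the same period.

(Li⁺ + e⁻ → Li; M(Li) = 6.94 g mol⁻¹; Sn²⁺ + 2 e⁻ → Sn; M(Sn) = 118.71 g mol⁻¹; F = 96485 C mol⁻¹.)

n(Li) = 9.68 / 6.94 = 1.395 mol.
Since Li⁺ + e⁻ → Li, n(e⁻) passed = 1 × 1.395 = 1.395 mol.
Cells in series carry the same charge, so the same 1.395 mol of electrons passes through cell 2.
Sn²⁺ + 2 e⁻ → Sn, so n(Sn) = 1.395 / 2 = 0.6974 mol.
m(Sn) = 0.6974 × 118.71 = 82.8 g.

82.8 g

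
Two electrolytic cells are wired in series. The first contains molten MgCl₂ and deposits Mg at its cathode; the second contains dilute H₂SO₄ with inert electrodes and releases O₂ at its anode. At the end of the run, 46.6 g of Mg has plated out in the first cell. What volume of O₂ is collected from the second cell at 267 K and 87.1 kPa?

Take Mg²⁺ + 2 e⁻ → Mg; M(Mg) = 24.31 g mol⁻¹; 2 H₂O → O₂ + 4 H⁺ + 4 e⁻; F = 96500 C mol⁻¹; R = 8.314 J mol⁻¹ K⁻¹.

n(Mg) = 46.6 / 24.31 = 1.917 mol, so n(e⁻) = 2 × 1.917 = 3.834 mol.
The cells are in series, so the same 3.834 mol of electrons passes through the second cell.
2 H₂O → O₂ + 4 H⁺ + 4 e⁻ — 4 mol e⁻ per mol O₂, so n(O₂) = 3.834/4 = 0.9585 mol.
V = nRT/P = (0.9585 × 8.314 × 267) / (87.1 × 10³) = 0.0244 m³ = 24.4 L.

24.4 L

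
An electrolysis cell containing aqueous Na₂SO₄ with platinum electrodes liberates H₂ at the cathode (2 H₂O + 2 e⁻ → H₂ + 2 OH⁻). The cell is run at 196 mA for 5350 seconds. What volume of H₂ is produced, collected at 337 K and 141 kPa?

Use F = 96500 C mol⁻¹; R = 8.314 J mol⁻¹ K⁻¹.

Q = I·t = 0.1960 A × 5350.0 s = 1049 C.
n(e⁻) = Q/F = 1049 / 96500 = 0.01087 mol.
2 electrons are transferred per H₂ molecule, so n(H₂) = 0.01087 / 2 = 0.005433 mol.
V = nRT/P = (0.005433 × 8.314 × 337) / (141 × 10³ Pa) = 1.08 × 10⁻⁴ m³ = 0.108 L.

0.108 L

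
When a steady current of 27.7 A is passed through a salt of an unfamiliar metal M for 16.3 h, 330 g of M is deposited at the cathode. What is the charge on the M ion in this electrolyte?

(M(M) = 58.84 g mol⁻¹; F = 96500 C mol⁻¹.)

Q = I·t = 27.70 A × 58680 s = 1625000 C, so n(e⁻) = 1625000/96500 = 16.84 mol.
n(M) deposited = 330 / 58.84 = 5.608 mol.
Electrons per atom = n(e⁻)/n(M) = 16.84 / 5.608 = 3.00 ≈ 3, so the ion is M³⁺.

+3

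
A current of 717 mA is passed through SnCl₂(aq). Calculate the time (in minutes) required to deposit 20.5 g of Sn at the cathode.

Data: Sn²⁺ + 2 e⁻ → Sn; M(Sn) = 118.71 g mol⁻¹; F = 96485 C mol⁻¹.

n(Sn) = m/M = 20.5 / 118.71 = 0.1727 mol.
Each Sn atom requires 2 electrons, so n(e⁻) = 2 × 0.1727 = 0.3454 mol.
Q = n(e⁻)·F = 0.3454 × 96485 = 33320 C.
t = Q/I = 33320 / 0.7170 A = 46480 s = 775 min.

775 min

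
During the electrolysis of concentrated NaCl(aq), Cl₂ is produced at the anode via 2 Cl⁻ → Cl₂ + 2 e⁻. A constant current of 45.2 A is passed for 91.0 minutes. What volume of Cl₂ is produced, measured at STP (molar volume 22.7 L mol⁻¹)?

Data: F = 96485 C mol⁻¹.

Q = I·t = 45.20 A × 5460.0 s = 246800 C.
n(e⁻) = Q/F = 246800 / 96485 = 2.558 mol.
2 electrons are transferred per Cl₂ molecule, so n(Cl₂) = 2.558 / 2 = 1.279 mol.
V = n × V_m = 1.279 × 22.7 = 29.0 L.

29.0 L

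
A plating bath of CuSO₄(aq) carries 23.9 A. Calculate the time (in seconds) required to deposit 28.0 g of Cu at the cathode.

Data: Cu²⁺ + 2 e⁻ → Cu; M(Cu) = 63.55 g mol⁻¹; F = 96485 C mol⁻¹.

n(Cu) = m/M = 28.0 / 63.55 = 0.4406 mol.
Each Cu atom requires 2 electrons, so n(e⁻) = 2 × 0.4406 = 0.8812 mol.
Q = n(e⁻)·F = 0.8812 × 96485 = 85020 C.
t = Q/I = 85020 / 23.90 A = 3557 s.

3560 s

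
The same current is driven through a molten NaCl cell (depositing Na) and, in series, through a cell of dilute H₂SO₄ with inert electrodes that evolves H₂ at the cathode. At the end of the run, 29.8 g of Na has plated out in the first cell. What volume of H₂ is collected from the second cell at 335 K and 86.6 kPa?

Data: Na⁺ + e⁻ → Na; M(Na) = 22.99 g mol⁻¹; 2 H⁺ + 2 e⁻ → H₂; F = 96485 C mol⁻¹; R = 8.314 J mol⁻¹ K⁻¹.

20.8 L

n(Na) = 29.8 / 22.99 = 1.296 mol, so n(e⁻) = 1 × 1.296 = 1.296 mol.
The cells are in series, so the same 1.296 mol of electrons passes through the second cell.
2 H⁺ + 2 e⁻ → H₂ — 2 mol e⁻ per mol H₂, so n(H₂) = 1.296/2 = 0.6481 mol.
V = nRT/P = (0.6481 × 8.314 × 335) / (86.6 × 10³) = 0.0208 m³ = 20.8 L.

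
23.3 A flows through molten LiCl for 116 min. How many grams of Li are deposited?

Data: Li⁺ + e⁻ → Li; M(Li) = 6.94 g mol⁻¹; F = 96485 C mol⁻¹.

Q = I·t = 23.30 A × 6960.0 s = 162200 C.
n(e⁻) = Q/F = 162200 / 96485 = 1.681 mol.
Li⁺ + e⁻ → Li, so n(Li) = n(e⁻)/1 = 1.681 mol.
m = n·M = 1.681 × 6.94 = 11.7 g.

11.7 g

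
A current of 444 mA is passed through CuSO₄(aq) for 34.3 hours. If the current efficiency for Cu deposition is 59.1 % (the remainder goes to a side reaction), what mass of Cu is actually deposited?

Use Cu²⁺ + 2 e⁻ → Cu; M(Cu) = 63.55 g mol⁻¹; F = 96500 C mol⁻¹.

10.7 g

Q = I·t = 0.4440 × 123480 = 54830 C.
n(e⁻) = 54830/96500 = 0.5681 mol; theoretically n(Cu) = 0.5681/2 = 0.2841 mol, m_theo = 18.05 g.
At 59.1 % efficiency, m_actual = 0.591 × 18.05 = 10.7 g.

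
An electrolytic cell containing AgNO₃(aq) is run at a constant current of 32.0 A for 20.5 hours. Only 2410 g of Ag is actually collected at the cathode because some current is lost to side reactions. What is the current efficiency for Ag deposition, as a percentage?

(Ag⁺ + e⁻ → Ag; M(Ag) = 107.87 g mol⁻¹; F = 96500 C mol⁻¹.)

Q = I·t = 32.00 × 73800 = 2362000 C; n(e⁻) = 2362000/96500 = 24.47 mol.
Theoretical n(Ag) = n(e⁻)/1 = 24.47 mol, i.e. m_theo = 24.47 × 107.87 = 2640 g.
Efficiency = m_actual / m_theo = 2410 / 2640 = 91.3 %.

91.3 %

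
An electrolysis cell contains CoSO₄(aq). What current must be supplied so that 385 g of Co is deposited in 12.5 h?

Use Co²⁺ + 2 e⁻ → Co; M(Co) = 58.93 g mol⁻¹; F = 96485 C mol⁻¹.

n(Co) = 385 / 58.93 = 6.533 mol.
n(e⁻) = 2 × 6.533 = 13.07 mol.
Q = n(e⁻)·F = 13.07 × 96485 = 1261000 C.
I = Q/t = 1261000 / 45000 s = 28.0 A.

28.0 A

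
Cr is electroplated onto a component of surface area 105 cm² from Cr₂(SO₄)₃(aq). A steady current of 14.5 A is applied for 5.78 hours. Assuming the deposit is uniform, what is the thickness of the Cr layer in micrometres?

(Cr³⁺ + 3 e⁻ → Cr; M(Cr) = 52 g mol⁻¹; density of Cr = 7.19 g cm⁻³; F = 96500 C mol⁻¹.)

Q = I·t = 14.50 × 20808 = 301700 C; n(e⁻) = 3.127 mol.
n(Cr) = n(e⁻)/3 = 1.042 mol, so m = 1.042 × 52 = 54.19 g.
Volume = m/ρ = 54.19 / 7.19 = 7.537 cm³.
Thickness = V/A = 7.537 / 105 = 0.0718 cm = 718 μm.

718 μm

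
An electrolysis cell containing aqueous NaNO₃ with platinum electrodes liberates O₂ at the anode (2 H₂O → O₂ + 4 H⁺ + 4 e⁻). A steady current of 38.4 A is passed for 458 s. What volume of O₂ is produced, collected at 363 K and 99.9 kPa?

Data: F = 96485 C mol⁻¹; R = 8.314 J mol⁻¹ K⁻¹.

1.38 L

Q = I·t = 38.40 A × 458.00 s = 17590 C.
n(e⁻) = Q/F = 17590 / 96485 = 0.1823 mol.
4 electrons are transferred per O₂ molecule, so n(O₂) = 0.1823 / 4 = 0.04557 mol.
V = nRT/P = (0.04557 × 8.314 × 363) / (99.9 × 10³ Pa) = 0.00138 m³ = 1.38 L.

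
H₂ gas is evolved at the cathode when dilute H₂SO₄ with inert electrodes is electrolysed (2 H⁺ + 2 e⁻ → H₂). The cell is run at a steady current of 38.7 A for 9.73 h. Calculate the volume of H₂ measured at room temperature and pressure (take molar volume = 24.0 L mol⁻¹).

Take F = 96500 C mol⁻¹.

169 L

Q = I·t = 38.70 A × 35028 s = 1356000 C.
n(e⁻) = Q/F = 1356000 / 96500 = 14.05 mol.
2 electrons are transferred per H₂ molecule, so n(H₂) = 14.05 / 2 = 7.024 mol.
V = n × V_m = 7.024 × 24.0 = 169 L.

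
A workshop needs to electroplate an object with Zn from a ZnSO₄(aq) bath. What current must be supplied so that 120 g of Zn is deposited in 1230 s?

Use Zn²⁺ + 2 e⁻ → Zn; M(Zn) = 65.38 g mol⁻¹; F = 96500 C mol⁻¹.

288 A

n(Zn) = 120 / 65.38 = 1.835 mol.
n(e⁻) = 2 × 1.835 = 3.671 mol.
Q = n(e⁻)·F = 3.671 × 96500 = 354200 C.
I = Q/t = 354200 / 1230.0 s = 288 A.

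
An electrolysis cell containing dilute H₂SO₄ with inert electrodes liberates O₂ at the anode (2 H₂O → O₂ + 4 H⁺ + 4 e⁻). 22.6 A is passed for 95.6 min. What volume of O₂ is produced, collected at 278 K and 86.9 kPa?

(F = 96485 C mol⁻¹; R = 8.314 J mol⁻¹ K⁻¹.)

Q = I·t = 22.60 A × 5736.0 s = 129600 C.
n(e⁻) = Q/F = 129600 / 96485 = 1.344 mol.
4 electrons are transferred per O₂ molecule, so n(O₂) = 1.344 / 4 = 0.3359 mol.
V = nRT/P = (0.3359 × 8.314 × 278) / (86.9 × 10³ Pa) = 0.00893 m³ = 8.93 L.

8.93 L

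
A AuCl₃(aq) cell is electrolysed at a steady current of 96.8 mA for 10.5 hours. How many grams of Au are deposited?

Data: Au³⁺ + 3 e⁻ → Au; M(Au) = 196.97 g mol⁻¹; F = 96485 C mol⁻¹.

Q = I·t = 0.09680 A × 37800 s = 3659 C.
n(e⁻) = Q/F = 3659 / 96485 = 0.03792 mol.
Au³⁺ + 3 e⁻ → Au, so n(Au) = n(e⁻)/3 = 0.01264 mol.
m = n·M = 0.01264 × 196.97 = 2.49 g.

2.49 g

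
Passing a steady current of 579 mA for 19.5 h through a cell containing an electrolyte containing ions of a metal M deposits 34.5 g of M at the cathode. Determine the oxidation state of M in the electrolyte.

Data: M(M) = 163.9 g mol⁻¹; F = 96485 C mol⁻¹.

+2

Q = I·t = 0.5790 A × 70200 s = 40650 C, so n(e⁻) = 40650/96485 = 0.4213 mol.
n(M) deposited = 34.5 / 163.9 = 0.2105 mol.
Electrons per atom = n(e⁻)/n(M) = 0.4213 / 0.2105 = 2.00 ≈ 2, so the ion is M²⁺.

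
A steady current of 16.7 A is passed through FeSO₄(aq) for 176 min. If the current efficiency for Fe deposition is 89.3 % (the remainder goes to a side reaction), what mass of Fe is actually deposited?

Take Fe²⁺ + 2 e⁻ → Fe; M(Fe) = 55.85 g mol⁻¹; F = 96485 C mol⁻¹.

45.6 g

Q = I·t = 16.70 × 10560 = 176400 C.
n(e⁻) = 176400/96485 = 1.828 mol; theoretically n(Fe) = 1.828/2 = 0.9139 mol, m_theo = 51.04 g.
At 89.3 % efficiency, m_actual = 0.893 × 51.04 = 45.6 g.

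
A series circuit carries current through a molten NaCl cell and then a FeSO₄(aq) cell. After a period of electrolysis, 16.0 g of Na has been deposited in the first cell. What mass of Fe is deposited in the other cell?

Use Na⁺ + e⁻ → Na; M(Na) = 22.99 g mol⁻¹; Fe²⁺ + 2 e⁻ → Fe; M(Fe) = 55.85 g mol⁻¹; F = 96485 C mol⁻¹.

n(Na) = 16.0 / 22.99 = 0.6960 mol.
Since Na⁺ + e⁻ → Na, n(e⁻) passed = 1 × 0.6960 = 0.6960 mol.
Cells in series carry the same charge, so the same 0.6960 mol of electrons passes through cell 2.
Fe²⁺ + 2 e⁻ → Fe, so n(Fe) = 0.6960 / 2 = 0.3480 mol.
m(Fe) = 0.3480 × 55.85 = 19.4 g.

19.4 g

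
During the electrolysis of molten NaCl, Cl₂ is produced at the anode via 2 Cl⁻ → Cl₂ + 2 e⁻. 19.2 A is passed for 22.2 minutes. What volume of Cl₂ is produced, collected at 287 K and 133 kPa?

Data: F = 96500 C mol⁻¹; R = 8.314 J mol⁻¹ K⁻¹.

Q = I·t = 19.20 A × 1332.0 s = 25570 C.
n(e⁻) = Q/F = 25570 / 96500 = 0.2650 mol.
2 electrons are transferred per Cl₂ molecule, so n(Cl₂) = 0.2650 / 2 = 0.1325 mol.
V = nRT/P = (0.1325 × 8.314 × 287) / (133 × 10³ Pa) = 0.00238 m³ = 2.38 L.

2.38 L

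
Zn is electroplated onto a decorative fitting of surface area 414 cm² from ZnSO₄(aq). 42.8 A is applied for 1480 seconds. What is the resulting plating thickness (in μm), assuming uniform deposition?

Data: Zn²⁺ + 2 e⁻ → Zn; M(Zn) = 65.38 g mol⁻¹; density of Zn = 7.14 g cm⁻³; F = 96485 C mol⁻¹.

Q = I·t = 42.80 × 1480.0 = 63340 C; n(e⁻) = 0.6565 mol.
n(Zn) = n(e⁻)/2 = 0.3283 mol, so m = 0.3283 × 65.38 = 21.46 g.
Volume = m/ρ = 21.46 / 7.14 = 3.006 cm³.
Thickness = V/A = 3.006 / 414 = 0.00726 cm = 72.6 μm.

72.6 μm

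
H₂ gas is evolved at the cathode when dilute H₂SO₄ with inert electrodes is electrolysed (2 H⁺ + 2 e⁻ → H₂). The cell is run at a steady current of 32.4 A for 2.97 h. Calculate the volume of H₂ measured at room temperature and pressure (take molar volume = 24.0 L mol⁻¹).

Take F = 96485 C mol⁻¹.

43.1 L

Q = I·t = 32.40 A × 10692 s = 346400 C.
n(e⁻) = Q/F = 346400 / 96485 = 3.590 mol.
2 electrons are transferred per H₂ molecule, so n(H₂) = 3.590 / 2 = 1.795 mol.
V = n × V_m = 1.795 × 24.0 = 43.1 L.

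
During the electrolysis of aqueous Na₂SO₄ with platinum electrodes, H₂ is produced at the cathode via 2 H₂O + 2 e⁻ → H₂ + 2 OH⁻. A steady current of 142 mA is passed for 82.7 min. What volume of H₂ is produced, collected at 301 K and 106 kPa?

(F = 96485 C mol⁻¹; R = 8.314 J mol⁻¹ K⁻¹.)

0.0862 L

Q = I·t = 0.1420 A × 4962.0 s = 704.6 C.
n(e⁻) = Q/F = 704.6 / 96485 = 0.007303 mol.
2 electrons are transferred per H₂ molecule, so n(H₂) = 0.007303 / 2 = 0.003651 mol.
V = nRT/P = (0.003651 × 8.314 × 301) / (106 × 10³ Pa) = 8.62 × 10⁻⁵ m³ = 0.0862 L.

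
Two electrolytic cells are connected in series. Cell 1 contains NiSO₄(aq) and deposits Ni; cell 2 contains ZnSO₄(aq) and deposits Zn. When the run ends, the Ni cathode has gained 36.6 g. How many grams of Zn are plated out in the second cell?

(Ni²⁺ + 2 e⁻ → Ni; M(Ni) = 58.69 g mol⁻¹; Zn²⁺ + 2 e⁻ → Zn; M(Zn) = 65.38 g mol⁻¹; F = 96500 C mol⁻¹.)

40.8 g

n(Ni) = 36.6 / 58.69 = 0.6236 mol.
Since Ni²⁺ + 2 e⁻ → Ni, n(e⁻) passed = 2 × 0.6236 = 1.247 mol.
Cells in series carry the same charge, so the same 1.247 mol of electrons passes through cell 2.
Zn²⁺ + 2 e⁻ → Zn, so n(Zn) = 1.247 / 2 = 0.6236 mol.
m(Zn) = 0.6236 × 65.38 = 40.8 g.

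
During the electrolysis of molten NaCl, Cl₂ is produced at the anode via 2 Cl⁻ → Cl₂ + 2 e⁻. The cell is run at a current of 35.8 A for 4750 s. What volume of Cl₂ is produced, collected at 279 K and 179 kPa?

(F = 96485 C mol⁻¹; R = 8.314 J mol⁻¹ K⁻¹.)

11.4 L

Q = I·t = 35.80 A × 4750.0 s = 170000 C.
n(e⁻) = Q/F = 170000 / 96485 = 1.762 mol.
2 electrons are transferred per Cl₂ molecule, so n(Cl₂) = 1.762 / 2 = 0.8812 mol.
V = nRT/P = (0.8812 × 8.314 × 279) / (179 × 10³ Pa) = 0.0114 m³ = 11.4 L.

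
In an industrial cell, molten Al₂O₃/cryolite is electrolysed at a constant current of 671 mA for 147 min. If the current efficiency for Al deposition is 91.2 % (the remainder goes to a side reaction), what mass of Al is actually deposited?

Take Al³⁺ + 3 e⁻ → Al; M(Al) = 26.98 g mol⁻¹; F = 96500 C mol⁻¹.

0.503 g

Q = I·t = 0.6710 × 8820.0 = 5918 C.
n(e⁻) = 5918/96500 = 0.06133 mol; theoretically n(Al) = 0.06133/3 = 0.02044 mol, m_theo = 0.5515 g.
At 91.2 % efficiency, m_actual = 0.912 × 0.5515 = 0.503 g.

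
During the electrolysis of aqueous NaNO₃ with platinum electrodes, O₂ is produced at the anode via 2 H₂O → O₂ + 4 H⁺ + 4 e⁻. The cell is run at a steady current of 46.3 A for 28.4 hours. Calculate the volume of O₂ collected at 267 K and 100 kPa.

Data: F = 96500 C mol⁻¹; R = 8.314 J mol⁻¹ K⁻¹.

Q = I·t = 46.30 A × 102240 s = 4734000 C.
n(e⁻) = Q/F = 4734000 / 96500 = 49.05 mol.
4 electrons are transferred per O₂ molecule, so n(O₂) = 49.05 / 4 = 12.26 mol.
V = nRT/P = (12.26 × 8.314 × 267) / (100 × 10³ Pa) = 0.272 m³ = 272 L.

272 L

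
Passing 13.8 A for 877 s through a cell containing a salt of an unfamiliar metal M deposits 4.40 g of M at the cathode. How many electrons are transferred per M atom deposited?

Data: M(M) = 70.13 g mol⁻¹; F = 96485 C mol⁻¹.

Q = I·t = 13.80 A × 877.00 s = 12100 C, so n(e⁻) = 12100/96485 = 0.1254 mol.
n(M) deposited = 4.40 / 70.13 = 0.06274 mol.
Electrons per atom = n(e⁻)/n(M) = 0.1254 / 0.06274 = 2.00 ≈ 2, so the ion is M²⁺.

2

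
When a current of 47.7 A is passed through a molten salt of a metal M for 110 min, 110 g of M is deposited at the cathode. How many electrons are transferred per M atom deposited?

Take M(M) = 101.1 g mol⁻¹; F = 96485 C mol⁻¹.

3

Q = I·t = 47.70 A × 6600.0 s = 314800 C, so n(e⁻) = 314800/96485 = 3.263 mol.
n(M) deposited = 110 / 101.1 = 1.088 mol.
Electrons per atom = n(e⁻)/n(M) = 3.263 / 1.088 = 3.00 ≈ 3, so the ion is M³⁺.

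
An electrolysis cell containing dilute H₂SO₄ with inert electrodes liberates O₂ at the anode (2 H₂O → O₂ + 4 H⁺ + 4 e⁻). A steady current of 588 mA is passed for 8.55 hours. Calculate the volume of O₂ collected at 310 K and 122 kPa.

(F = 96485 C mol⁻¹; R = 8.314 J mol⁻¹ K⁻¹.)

0.991 L

Q = I·t = 0.5880 A × 30780 s = 18100 C.
n(e⁻) = Q/F = 18100 / 96485 = 0.1876 mol.
4 electrons are transferred per O₂ molecule, so n(O₂) = 0.1876 / 4 = 0.04689 mol.
V = nRT/P = (0.04689 × 8.314 × 310) / (122 × 10³ Pa) = 9.91 × 10⁻⁴ m³ = 0.991 L.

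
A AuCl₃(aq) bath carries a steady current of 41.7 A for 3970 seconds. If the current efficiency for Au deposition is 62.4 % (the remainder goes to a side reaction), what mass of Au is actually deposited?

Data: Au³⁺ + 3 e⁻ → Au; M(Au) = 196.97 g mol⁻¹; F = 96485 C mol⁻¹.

Q = I·t = 41.70 × 3970.0 = 165500 C.
n(e⁻) = 165500/96485 = 1.716 mol; theoretically n(Au) = 1.716/3 = 0.5719 mol, m_theo = 112.7 g.
At 62.4 % efficiency, m_actual = 0.624 × 112.7 = 70.3 g.

70.3 g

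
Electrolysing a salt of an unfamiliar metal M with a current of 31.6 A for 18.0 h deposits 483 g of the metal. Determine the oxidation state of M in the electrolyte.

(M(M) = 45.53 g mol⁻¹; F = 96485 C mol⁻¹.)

+2

Q = I·t = 31.60 A × 64800 s = 2048000 C, so n(e⁻) = 2048000/96485 = 21.22 mol.
n(M) deposited = 483 / 45.53 = 10.61 mol.
Electrons per atom = n(e⁻)/n(M) = 21.22 / 10.61 = 2.00 ≈ 2, so the ion is M²⁺.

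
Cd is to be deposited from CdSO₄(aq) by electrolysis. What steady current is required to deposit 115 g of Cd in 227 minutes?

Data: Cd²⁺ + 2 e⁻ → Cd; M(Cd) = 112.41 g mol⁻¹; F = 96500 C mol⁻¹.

n(Cd) = 115 / 112.41 = 1.023 mol.
n(e⁻) = 2 × 1.023 = 2.046 mol.
Q = n(e⁻)·F = 2.046 × 96500 = 197400 C.
I = Q/t = 197400 / 13620 s = 14.5 A.

14.5 A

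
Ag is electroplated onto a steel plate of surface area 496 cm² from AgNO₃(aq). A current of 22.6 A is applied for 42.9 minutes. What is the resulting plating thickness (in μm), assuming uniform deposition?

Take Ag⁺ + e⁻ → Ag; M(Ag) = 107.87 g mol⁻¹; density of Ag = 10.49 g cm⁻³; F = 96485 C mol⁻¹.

125 μm

Q = I·t = 22.60 × 2574.0 = 58170 C; n(e⁻) = 0.6029 mol.
n(Ag) = n(e⁻)/1 = 0.6029 mol, so m = 0.6029 × 107.87 = 65.04 g.
Volume = m/ρ = 65.04 / 10.49 = 6.200 cm³.
Thickness = V/A = 6.200 / 496 = 0.0125 cm = 125 μm.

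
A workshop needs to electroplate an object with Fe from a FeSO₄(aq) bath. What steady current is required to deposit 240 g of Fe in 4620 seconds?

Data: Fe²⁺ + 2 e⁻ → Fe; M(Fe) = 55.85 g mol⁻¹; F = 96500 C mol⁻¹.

180 A

n(Fe) = 240 / 55.85 = 4.297 mol.
n(e⁻) = 2 × 4.297 = 8.594 mol.
Q = n(e⁻)·F = 8.594 × 96500 = 829400 C.
I = Q/t = 829400 / 4620.0 s = 180 A.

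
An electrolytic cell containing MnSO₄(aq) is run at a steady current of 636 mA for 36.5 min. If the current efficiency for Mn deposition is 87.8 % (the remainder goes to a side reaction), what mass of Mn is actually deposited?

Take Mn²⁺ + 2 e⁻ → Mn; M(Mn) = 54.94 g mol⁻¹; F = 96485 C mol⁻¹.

Q = I·t = 0.6360 × 2190.0 = 1393 C.
n(e⁻) = 1393/96485 = 0.01444 mol; theoretically n(Mn) = 0.01444/2 = 0.007218 mol, m_theo = 0.3966 g.
At 87.8 % efficiency, m_actual = 0.878 × 0.3966 = 0.348 g.

0.348 g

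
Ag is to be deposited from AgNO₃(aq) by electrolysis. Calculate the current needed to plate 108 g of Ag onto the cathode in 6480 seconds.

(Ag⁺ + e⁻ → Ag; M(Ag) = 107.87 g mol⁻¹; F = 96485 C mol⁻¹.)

n(Ag) = 108 / 107.87 = 1.001 mol.
n(e⁻) = 1 × 1.001 = 1.001 mol.
Q = n(e⁻)·F = 1.001 × 96485 = 96600 C.
I = Q/t = 96600 / 6480.0 s = 14.9 A.

14.9 A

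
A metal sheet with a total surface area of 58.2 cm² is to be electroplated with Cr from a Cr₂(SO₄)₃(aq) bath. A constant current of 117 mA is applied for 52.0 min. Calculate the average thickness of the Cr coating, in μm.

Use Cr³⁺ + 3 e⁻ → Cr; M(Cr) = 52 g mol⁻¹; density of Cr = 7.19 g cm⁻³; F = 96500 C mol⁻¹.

Q = I·t = 0.1170 × 3120.0 = 365.0 C; n(e⁻) = 0.003783 mol.
n(Cr) = n(e⁻)/3 = 0.001261 mol, so m = 0.001261 × 52 = 0.06557 g.
Volume = m/ρ = 0.06557 / 7.19 = 0.009119 cm³.
Thickness = V/A = 0.009119 / 58.2 = 1.57 × 10⁻⁴ cm = 1.57 μm.

1.57 μm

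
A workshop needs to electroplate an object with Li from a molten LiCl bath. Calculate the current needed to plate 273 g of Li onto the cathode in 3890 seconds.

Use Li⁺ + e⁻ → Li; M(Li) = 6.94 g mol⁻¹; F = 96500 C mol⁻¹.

n(Li) = 273 / 6.94 = 39.34 mol.
n(e⁻) = 1 × 39.34 = 39.34 mol.
Q = n(e⁻)·F = 39.34 × 96500 = 3796000 C.
I = Q/t = 3796000 / 3890.0 s = 976 A.

976 A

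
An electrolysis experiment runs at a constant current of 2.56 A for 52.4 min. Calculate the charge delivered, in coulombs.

Q = I·t = 2.560 A × 3144.0 s = 8050 C.

8050 C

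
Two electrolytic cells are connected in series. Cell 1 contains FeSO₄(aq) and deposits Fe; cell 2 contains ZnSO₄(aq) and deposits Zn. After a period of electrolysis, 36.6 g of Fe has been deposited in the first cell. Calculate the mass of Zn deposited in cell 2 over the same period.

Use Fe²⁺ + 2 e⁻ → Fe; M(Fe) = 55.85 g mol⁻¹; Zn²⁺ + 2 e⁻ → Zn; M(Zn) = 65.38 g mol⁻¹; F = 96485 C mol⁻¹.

42.8 g

n(Fe) = 36.6 / 55.85 = 0.6553 mol.
Since Fe²⁺ + 2 e⁻ → Fe, n(e⁻) passed = 2 × 0.6553 = 1.311 mol.
Cells in series carry the same charge, so the same 1.311 mol of electrons passes through cell 2.
Zn²⁺ + 2 e⁻ → Zn, so n(Zn) = 1.311 / 2 = 0.6553 mol.
m(Zn) = 0.6553 × 65.38 = 42.8 g.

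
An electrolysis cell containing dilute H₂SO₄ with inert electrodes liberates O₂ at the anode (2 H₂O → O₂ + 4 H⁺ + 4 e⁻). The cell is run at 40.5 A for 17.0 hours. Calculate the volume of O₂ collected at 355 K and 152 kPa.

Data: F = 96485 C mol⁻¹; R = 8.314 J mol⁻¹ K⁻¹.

125 L

Q = I·t = 40.50 A × 61200 s = 2479000 C.
n(e⁻) = Q/F = 2479000 / 96485 = 25.69 mol.
4 electrons are transferred per O₂ molecule, so n(O₂) = 25.69 / 4 = 6.422 mol.
V = nRT/P = (6.422 × 8.314 × 355) / (152 × 10³ Pa) = 0.125 m³ = 125 L.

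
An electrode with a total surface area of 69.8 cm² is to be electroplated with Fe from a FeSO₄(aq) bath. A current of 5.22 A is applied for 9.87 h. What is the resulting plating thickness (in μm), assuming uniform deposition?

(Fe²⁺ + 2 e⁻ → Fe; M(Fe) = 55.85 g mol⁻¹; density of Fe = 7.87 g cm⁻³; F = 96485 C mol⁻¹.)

Q = I·t = 5.220 × 35532 = 185500 C; n(e⁻) = 1.922 mol.
n(Fe) = n(e⁻)/2 = 0.9612 mol, so m = 0.9612 × 55.85 = 53.68 g.
Volume = m/ρ = 53.68 / 7.87 = 6.821 cm³.
Thickness = V/A = 6.821 / 69.8 = 0.0977 cm = 977 μm.

977 μm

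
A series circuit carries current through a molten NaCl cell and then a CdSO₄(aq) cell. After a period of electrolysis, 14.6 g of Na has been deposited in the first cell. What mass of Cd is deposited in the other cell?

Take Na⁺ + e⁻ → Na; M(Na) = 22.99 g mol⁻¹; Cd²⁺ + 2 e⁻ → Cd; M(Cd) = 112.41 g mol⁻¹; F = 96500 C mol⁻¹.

35.7 g

n(Na) = 14.6 / 22.99 = 0.6351 mol.
Since Na⁺ + e⁻ → Na, n(e⁻) passed = 1 × 0.6351 = 0.6351 mol.
Cells in series carry the same charge, so the same 0.6351 mol of electrons passes through cell 2.
Cd²⁺ + 2 e⁻ → Cd, so n(Cd) = 0.6351 / 2 = 0.3175 mol.
m(Cd) = 0.3175 × 112.41 = 35.7 g.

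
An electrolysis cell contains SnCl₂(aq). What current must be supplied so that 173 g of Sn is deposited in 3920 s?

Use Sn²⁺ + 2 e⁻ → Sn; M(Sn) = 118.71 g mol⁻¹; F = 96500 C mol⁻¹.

n(Sn) = 173 / 118.71 = 1.457 mol.
n(e⁻) = 2 × 1.457 = 2.915 mol.
Q = n(e⁻)·F = 2.915 × 96500 = 281300 C.
I = Q/t = 281300 / 3920.0 s = 71.8 A.

71.8 A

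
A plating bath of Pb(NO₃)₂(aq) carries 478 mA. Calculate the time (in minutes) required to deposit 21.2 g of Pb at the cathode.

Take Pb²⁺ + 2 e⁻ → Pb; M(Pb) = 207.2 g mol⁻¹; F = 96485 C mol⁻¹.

688 min

n(Pb) = m/M = 21.2 / 207.2 = 0.1023 mol.
Each Pb atom requires 2 electrons, so n(e⁻) = 2 × 0.1023 = 0.2046 mol.
Q = n(e⁻)·F = 0.2046 × 96485 = 19740 C.
t = Q/I = 19740 / 0.4780 A = 41310 s = 688 min.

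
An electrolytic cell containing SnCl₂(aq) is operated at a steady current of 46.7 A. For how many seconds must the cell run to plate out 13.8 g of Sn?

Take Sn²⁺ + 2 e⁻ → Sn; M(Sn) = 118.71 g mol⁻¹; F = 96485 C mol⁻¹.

n(Sn) = m/M = 13.8 / 118.71 = 0.1162 mol.
Each Sn atom requires 2 electrons, so n(e⁻) = 2 × 0.1162 = 0.2325 mol.
Q = n(e⁻)·F = 0.2325 × 96485 = 22430 C.
t = Q/I = 22430 / 46.70 A = 480.4 s.

480 s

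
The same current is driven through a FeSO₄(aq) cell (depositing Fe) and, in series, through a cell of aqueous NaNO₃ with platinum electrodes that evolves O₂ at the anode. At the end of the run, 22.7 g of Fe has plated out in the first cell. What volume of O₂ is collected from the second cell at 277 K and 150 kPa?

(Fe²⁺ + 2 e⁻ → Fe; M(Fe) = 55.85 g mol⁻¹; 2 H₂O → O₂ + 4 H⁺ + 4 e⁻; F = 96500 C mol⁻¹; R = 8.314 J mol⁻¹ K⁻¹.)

3.12 L

n(Fe) = 22.7 / 55.85 = 0.4064 mol, so n(e⁻) = 2 × 0.4064 = 0.8129 mol.
The cells are in series, so the same 0.8129 mol of electrons passes through the second cell.
2 H₂O → O₂ + 4 H⁺ + 4 e⁻ — 4 mol e⁻ per mol O₂, so n(O₂) = 0.8129/4 = 0.2032 mol.
V = nRT/P = (0.2032 × 8.314 × 277) / (150 × 10³) = 0.00312 m³ = 3.12 L.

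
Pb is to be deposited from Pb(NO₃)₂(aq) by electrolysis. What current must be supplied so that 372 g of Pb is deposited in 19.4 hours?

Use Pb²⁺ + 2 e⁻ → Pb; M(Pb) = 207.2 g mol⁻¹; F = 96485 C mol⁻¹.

4.96 A

n(Pb) = 372 / 207.2 = 1.795 mol.
n(e⁻) = 2 × 1.795 = 3.591 mol.
Q = n(e⁻)·F = 3.591 × 96485 = 346500 C.
I = Q/t = 346500 / 69840 s = 4.96 A.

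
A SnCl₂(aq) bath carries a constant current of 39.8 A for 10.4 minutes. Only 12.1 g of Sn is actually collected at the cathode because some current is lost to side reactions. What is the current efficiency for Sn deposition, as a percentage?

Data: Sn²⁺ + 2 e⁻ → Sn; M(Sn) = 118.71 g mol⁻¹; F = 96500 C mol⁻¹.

79.2 %

Q = I·t = 39.80 × 624.00 = 24840 C; n(e⁻) = 24840/96500 = 0.2574 mol.
Theoretical n(Sn) = n(e⁻)/2 = 0.1287 mol, i.e. m_theo = 0.1287 × 118.71 = 15.28 g.
Efficiency = m_actual / m_theo = 12.1 / 15.28 = 79.2 %.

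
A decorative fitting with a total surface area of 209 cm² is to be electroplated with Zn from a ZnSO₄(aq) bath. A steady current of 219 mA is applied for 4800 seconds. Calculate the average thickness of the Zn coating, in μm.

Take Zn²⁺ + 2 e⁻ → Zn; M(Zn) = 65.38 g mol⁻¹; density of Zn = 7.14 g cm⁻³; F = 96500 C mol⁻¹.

Q = I·t = 0.2190 × 4800.0 = 1051 C; n(e⁻) = 0.01089 mol.
n(Zn) = n(e⁻)/2 = 0.005447 mol, so m = 0.005447 × 65.38 = 0.3561 g.
Volume = m/ρ = 0.3561 / 7.14 = 0.04987 cm³.
Thickness = V/A = 0.04987 / 209 = 2.39 × 10⁻⁴ cm = 2.39 μm.

2.39 μm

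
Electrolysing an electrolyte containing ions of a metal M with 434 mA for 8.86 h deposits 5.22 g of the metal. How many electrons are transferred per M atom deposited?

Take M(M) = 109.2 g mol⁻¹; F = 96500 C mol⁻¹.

3

Q = I·t = 0.4340 A × 31896 s = 13840 C, so n(e⁻) = 13840/96500 = 0.1434 mol.
n(M) deposited = 5.22 / 109.2 = 0.04780 mol.
Electrons per atom = n(e⁻)/n(M) = 0.1434 / 0.04780 = 3.00 ≈ 3, so the ion is M³⁺.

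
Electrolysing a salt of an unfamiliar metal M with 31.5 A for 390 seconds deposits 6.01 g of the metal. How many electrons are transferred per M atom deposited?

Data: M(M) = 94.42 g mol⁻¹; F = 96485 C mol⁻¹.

2

Q = I·t = 31.50 A × 390.00 s = 12280 C, so n(e⁻) = 12280/96485 = 0.1273 mol.
n(M) deposited = 6.01 / 94.42 = 0.06365 mol.
Electrons per atom = n(e⁻)/n(M) = 0.1273 / 0.06365 = 2.00 ≈ 2, so the ion is M²⁺.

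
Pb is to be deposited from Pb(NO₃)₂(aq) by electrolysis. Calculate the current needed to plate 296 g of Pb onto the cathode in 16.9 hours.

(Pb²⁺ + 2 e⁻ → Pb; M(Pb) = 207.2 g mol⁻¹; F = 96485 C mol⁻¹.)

n(Pb) = 296 / 207.2 = 1.429 mol.
n(e⁻) = 2 × 1.429 = 2.857 mol.
Q = n(e⁻)·F = 2.857 × 96485 = 275700 C.
I = Q/t = 275700 / 60840 s = 4.53 A.

4.53 A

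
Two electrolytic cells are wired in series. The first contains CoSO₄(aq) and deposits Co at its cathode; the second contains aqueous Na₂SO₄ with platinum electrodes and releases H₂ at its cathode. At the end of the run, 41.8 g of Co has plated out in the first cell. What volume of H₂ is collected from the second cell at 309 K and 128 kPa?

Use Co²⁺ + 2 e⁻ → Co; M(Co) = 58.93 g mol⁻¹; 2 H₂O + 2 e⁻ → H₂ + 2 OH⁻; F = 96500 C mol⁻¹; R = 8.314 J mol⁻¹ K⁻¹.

n(Co) = 41.8 / 58.93 = 0.7093 mol, so n(e⁻) = 2 × 0.7093 = 1.419 mol.
The cells are in series, so the same 1.419 mol of electrons passes through the second cell.
2 H₂O + 2 e⁻ → H₂ + 2 OH⁻ — 2 mol e⁻ per mol H₂, so n(H₂) = 1.419/2 = 0.7093 mol.
V = nRT/P = (0.7093 × 8.314 × 309) / (128 × 10³) = 0.0142 m³ = 14.2 L.

14.2 L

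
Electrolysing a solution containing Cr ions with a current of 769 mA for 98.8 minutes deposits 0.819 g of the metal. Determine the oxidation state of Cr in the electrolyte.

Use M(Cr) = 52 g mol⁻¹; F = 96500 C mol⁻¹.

+3

Q = I·t = 0.7690 A × 5928.0 s = 4559 C, so n(e⁻) = 4559/96500 = 0.04724 mol.
n(Cr) deposited = 0.819 / 52 = 0.01575 mol.
Electrons per atom = n(e⁻)/n(Cr) = 0.04724 / 0.01575 = 3.00 ≈ 3, so the ion is Cr³⁺.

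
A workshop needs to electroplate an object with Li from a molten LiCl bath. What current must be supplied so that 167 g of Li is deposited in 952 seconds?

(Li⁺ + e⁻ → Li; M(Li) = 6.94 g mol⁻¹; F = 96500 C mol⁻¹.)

n(Li) = 167 / 6.94 = 24.06 mol.
n(e⁻) = 1 × 24.06 = 24.06 mol.
Q = n(e⁻)·F = 24.06 × 96500 = 2322000 C.
I = Q/t = 2322000 / 952.00 s = 2440 A.

2440 A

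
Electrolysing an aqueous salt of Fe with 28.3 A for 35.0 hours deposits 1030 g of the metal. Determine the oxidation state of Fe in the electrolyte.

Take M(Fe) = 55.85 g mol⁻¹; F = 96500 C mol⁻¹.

+2

Q = I·t = 28.30 A × 126000 s = 3566000 C, so n(e⁻) = 3566000/96500 = 36.95 mol.
n(Fe) deposited = 1030 / 55.85 = 18.44 mol.
Electrons per atom = n(e⁻)/n(Fe) = 36.95 / 18.44 = 2.00 ≈ 2, so the ion is Fe²⁺.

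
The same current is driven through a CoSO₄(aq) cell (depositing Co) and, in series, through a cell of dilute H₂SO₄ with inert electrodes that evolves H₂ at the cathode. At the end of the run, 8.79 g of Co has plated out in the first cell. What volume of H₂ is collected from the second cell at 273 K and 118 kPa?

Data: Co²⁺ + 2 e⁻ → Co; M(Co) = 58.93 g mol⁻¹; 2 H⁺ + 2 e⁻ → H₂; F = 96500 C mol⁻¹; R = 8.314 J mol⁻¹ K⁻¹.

n(Co) = 8.79 / 58.93 = 0.1492 mol, so n(e⁻) = 2 × 0.1492 = 0.2983 mol.
The cells are in series, so the same 0.2983 mol of electrons passes through the second cell.
2 H⁺ + 2 e⁻ → H₂ — 2 mol e⁻ per mol H₂, so n(H₂) = 0.2983/2 = 0.1492 mol.
V = nRT/P = (0.1492 × 8.314 × 273) / (118 × 10³) = 0.00287 m³ = 2.87 L.

2.87 L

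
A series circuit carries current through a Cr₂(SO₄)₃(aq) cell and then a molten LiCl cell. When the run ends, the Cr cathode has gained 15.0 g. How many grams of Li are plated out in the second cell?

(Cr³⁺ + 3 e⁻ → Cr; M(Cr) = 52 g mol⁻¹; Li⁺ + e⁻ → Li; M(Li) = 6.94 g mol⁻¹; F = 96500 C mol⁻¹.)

n(Cr) = 15.0 / 52 = 0.2885 mol.
Since Cr³⁺ + 3 e⁻ → Cr, n(e⁻) passed = 3 × 0.2885 = 0.8654 mol.
Cells in series carry the same charge, so the same 0.8654 mol of electrons passes through cell 2.
Li⁺ + e⁻ → Li, so n(Li) = 0.8654 / 1 = 0.8654 mol.
m(Li) = 0.8654 × 6.94 = 6.01 g.

6.01 g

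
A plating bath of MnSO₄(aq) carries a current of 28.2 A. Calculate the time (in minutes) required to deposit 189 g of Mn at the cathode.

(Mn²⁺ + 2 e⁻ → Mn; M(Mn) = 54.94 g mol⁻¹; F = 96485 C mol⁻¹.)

n(Mn) = m/M = 189 / 54.94 = 3.440 mol.
Each Mn atom requires 2 electrons, so n(e⁻) = 2 × 3.440 = 6.880 mol.
Q = n(e⁻)·F = 6.880 × 96485 = 663800 C.
t = Q/I = 663800 / 28.20 A = 23540 s = 392 min.

392 min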